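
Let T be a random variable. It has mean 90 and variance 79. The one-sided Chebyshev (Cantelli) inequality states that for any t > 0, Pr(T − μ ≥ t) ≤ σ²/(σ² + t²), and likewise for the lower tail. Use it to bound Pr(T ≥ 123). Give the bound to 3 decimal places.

Here σ² = 79 and t = 33, so σ² + t² = 1168.
Cantelli's bound: 79/1168 = 0.0676.

0.068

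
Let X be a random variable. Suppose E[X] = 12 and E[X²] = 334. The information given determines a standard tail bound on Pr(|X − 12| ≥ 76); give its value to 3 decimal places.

0.033

The first two moments determine the variance, so Chebyshev's inequality is the sharpest standard bound available.
Var(X) = E[X²] − (E[X])² = 334 − 144 = 190.
Chebyshev's inequality: Pr(|X − μ| ≥ t) ≤ Var(X)/t² = 190/5776 = 0.0329.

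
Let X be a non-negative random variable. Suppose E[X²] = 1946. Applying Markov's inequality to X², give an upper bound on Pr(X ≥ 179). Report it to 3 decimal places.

0.061

Since X ≥ 0, the event {X ≥ 179} is the same as {X² ≥ 32041}.
Markov's inequality applied to X² gives Pr(X² ≥ 32041) ≤ E[X²]/32041 = 1946/32041 = 0.0607.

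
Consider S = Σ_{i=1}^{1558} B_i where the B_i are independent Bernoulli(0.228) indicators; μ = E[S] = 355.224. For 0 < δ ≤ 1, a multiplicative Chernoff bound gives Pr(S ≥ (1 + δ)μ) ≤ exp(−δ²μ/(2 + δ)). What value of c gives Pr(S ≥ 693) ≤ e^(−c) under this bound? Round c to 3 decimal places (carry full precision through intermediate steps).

Write 693 = (1 + δ)μ, so δ = 693/355.224 − 1 = 0.9508817…
Then the exponent is δ²μ/(2 + δ) = (693 − μ)² / (μ·(2 + δ)) = 108.843745.

108.844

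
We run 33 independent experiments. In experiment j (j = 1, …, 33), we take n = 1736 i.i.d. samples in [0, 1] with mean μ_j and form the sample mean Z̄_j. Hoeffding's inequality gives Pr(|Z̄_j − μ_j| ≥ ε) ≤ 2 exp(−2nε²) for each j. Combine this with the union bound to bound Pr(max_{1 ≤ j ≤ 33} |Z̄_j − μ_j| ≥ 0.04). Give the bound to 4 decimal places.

0.2552

Per-experiment Hoeffding bound: 2·exp(−2·1736·0.04²) = 2·exp(−5.55520) = 0.0077346.
Union bound over 33 events: 33·0.0077346 = 0.25524.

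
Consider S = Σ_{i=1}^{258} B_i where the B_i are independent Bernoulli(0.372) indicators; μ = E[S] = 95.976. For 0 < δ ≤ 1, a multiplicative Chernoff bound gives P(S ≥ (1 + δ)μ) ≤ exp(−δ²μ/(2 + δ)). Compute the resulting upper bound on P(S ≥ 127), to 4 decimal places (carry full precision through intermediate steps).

Write 127 = (1 + δ)μ, so δ = 127/95.976 − 1 = 0.3232475…
Then the exponent is δ²μ/(2 + δ) = (127 − μ)² / (μ·(2 + δ)) = 4.316557.
Bound = exp(−4.316557) = 0.01335.

0.0133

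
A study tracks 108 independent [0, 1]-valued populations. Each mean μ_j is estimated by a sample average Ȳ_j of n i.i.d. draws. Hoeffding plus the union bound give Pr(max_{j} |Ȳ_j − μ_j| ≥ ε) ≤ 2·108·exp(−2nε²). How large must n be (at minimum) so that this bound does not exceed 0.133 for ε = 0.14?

Need 2·108·exp(−2nε²) ≤ 0.133, i.e. exp(−2nε²) ≤ 0.133/216.
So 2nε² ≥ ln(216/0.133) = 7.392685.
Hence n ≥ 7.392685/(2·0.14²) = 188.589.
The smallest integer n is 189.

189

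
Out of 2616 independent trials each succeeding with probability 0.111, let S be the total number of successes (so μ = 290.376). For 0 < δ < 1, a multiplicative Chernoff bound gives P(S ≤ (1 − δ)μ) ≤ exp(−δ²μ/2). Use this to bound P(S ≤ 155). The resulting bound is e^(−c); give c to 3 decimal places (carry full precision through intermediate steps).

Write 155 = (1 − δ)μ, so δ = 1 − 155/290.376 = 0.4662093…
Then the exponent is δ²μ/2 = (μ − 155)²/(2μ) = 31.556777.

31.557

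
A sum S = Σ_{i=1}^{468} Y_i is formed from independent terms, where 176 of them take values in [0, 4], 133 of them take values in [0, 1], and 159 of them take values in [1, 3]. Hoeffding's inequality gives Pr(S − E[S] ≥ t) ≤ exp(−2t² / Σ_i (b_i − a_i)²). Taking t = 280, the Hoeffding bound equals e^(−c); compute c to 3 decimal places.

Σ(b_i − a_i)² = 176·4² + 133·1² + 159·2² = 3585.
c = 2t² / 3585 = 2·280² / 3585 = 43.7378.

43.738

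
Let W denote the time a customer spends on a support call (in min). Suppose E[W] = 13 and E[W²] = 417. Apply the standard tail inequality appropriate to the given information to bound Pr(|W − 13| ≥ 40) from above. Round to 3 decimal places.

0.155

The first two moments determine the variance, so Chebyshev's inequality is the sharpest standard bound available.
Var(W) = E[W²] − (E[W])² = 417 − 169 = 248.
Chebyshev's inequality: Pr(|W − μ| ≥ t) ≤ Var(W)/t² = 248/1600 = 0.1550.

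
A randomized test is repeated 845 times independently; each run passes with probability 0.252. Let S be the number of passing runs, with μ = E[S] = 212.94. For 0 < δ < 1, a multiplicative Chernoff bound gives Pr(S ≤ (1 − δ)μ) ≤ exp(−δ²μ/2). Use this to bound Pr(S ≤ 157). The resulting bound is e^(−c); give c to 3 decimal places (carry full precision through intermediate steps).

Write 157 = (1 − δ)μ, so δ = 1 − 157/212.94 = 0.2627031…
Then the exponent is δ²μ/2 = (μ − 157)²/(2μ) = 7.347806.

7.348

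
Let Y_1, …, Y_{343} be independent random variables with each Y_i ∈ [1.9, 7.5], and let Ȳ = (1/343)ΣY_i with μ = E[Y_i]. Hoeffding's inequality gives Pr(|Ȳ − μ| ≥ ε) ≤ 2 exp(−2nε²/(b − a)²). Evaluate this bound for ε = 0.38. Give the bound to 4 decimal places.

Exponent: 2nε²/(b − a)² = 2·343·0.38² / 5.6² = 3.15875.
Bound = 2·exp(−3.15875) = 0.08496.

0.0850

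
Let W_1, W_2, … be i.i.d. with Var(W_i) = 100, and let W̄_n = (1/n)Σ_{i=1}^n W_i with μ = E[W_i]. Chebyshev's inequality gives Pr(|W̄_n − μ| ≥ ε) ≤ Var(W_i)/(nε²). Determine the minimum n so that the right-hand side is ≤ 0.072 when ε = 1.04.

1285

Require 100/(n·1.04²) ≤ 0.072, i.e. n ≥ 100/(0.072·1.04²) = 1284.106.
The smallest integer n is 1285.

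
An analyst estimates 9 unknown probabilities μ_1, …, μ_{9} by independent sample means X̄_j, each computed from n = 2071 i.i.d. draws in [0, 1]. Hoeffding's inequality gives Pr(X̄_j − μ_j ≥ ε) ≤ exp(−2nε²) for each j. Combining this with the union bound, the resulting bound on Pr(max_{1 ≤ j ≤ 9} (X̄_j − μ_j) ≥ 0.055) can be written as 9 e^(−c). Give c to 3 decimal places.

12.530

Union bound over the 9 events: Pr(max_{1 ≤ j ≤ 9} (X̄_j − μ_j) ≥ 0.055) ≤ 9·exp(−2nε²) = 9 exp(−2·2071·0.055²).
So c = 2·2071·0.055² = 12.5296.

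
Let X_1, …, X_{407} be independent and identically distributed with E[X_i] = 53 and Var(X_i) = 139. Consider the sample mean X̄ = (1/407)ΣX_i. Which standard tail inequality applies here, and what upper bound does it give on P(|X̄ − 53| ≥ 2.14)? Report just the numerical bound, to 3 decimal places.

0.075

With mean and variance of each term known, Chebyshev's inequality bounds the deviation of the sum (or sample mean).
Var(X̄) = Var(X_i)/n = 139/407 = 0.34152.
Chebyshev: P(|X̄ − 53| ≥ 2.14) ≤ Var(X̄)/(2.14)² = 139/(407·2.14²) = 0.0746.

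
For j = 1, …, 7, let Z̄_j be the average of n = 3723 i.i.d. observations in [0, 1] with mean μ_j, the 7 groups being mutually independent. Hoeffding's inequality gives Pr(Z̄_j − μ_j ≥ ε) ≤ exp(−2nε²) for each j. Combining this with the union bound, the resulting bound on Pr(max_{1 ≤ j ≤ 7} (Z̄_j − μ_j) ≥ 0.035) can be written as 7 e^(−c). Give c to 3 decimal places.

9.121

Union bound over the 7 events: Pr(max_{1 ≤ j ≤ 7} (Z̄_j − μ_j) ≥ 0.035) ≤ 7·exp(−2nε²) = 7 exp(−2·3723·0.035²).
So c = 2·3723·0.035² = 9.1213.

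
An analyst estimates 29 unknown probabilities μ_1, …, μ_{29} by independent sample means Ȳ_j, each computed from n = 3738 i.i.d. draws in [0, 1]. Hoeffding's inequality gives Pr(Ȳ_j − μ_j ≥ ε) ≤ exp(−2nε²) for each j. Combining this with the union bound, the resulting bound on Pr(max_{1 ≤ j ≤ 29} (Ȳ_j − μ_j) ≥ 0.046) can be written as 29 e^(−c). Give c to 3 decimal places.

Union bound over the 29 events: Pr(max_{1 ≤ j ≤ 29} (Ȳ_j − μ_j) ≥ 0.046) ≤ 29·exp(−2nε²) = 29 exp(−2·3738·0.046²).
So c = 2·3738·0.046² = 15.8192.

15.819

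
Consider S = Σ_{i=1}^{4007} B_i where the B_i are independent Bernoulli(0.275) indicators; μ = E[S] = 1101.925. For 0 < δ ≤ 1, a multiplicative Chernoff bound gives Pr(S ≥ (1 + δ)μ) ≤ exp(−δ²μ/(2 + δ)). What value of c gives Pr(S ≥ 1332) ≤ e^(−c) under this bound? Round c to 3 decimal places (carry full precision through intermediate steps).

21.749

Write 1332 = (1 + δ)μ, so δ = 1332/1101.925 − 1 = 0.2087937…
Then the exponent is δ²μ/(2 + δ) = (1332 − μ)² / (μ·(2 + δ)) = 21.748618.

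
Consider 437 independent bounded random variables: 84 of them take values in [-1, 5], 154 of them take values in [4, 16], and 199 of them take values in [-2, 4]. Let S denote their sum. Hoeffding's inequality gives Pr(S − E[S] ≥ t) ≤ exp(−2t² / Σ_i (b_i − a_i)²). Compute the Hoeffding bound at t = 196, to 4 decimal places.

0.0931

Σ(b_i − a_i)² = 84·6² + 154·12² + 199·6² = 32364.
Exponent = 2·196² / 32364 = 2.37400.
Bound = exp(−2.37400) = 0.09311.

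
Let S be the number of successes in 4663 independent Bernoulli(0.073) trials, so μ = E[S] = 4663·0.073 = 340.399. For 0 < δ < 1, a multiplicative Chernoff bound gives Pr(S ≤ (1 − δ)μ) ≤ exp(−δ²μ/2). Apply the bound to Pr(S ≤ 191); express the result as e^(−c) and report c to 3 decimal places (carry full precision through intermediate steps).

32.785

Write 191 = (1 − δ)μ, so δ = 1 − 191/340.399 = 0.4388938…
Then the exponent is δ²μ/2 = (μ − 191)²/(2μ) = 32.785145.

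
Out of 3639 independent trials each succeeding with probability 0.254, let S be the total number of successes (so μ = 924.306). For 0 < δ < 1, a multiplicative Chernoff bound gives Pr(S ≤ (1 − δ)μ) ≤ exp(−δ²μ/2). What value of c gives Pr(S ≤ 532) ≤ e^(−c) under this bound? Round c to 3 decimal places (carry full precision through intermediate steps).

83.254

Write 532 = (1 − δ)μ, so δ = 1 − 532/924.306 = 0.424433…
Then the exponent is δ²μ/2 = (μ − 532)²/(2μ) = 83.253813.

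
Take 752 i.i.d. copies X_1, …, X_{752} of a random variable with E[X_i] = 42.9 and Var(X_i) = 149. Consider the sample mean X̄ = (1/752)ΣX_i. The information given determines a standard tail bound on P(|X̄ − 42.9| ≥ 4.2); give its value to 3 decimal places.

0.011

With mean and variance of each term known, Chebyshev's inequality bounds the deviation of the sum (or sample mean).
Var(X̄) = Var(X_i)/n = 149/752 = 0.19814.
Chebyshev: P(|X̄ − 42.9| ≥ 4.2) ≤ Var(X̄)/(4.2)² = 149/(752·4.2²) = 0.0112.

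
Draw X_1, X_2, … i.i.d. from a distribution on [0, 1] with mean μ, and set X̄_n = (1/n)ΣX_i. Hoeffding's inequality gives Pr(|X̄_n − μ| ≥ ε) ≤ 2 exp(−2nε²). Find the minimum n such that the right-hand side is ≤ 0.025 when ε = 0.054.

Require 2·exp(−2nε²) ≤ 0.025, i.e. 2nε² ≥ ln(2/0.025) = 4.382027.
So n ≥ 4.382027 / (2·0.054²) = 751.376.
The smallest integer n is 752.

752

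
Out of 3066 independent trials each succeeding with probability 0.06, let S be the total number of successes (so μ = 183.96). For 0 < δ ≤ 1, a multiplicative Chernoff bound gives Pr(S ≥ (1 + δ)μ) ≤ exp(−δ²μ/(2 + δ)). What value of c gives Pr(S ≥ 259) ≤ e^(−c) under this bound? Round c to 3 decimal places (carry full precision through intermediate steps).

Write 259 = (1 + δ)μ, so δ = 259/183.96 − 1 = 0.4079148…
Then the exponent is δ²μ/(2 + δ) = (259 − μ)² / (μ·(2 + δ)) = 12.712212.

12.712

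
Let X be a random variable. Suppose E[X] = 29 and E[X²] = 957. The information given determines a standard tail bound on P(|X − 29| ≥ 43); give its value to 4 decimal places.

The first two moments determine the variance, so Chebyshev's inequality is the sharpest standard bound available.
Var(X) = E[X²] − (E[X])² = 957 − 841 = 116.
Chebyshev's inequality: P(|X − μ| ≥ t) ≤ Var(X)/t² = 116/1849 = 0.0627.

0.0627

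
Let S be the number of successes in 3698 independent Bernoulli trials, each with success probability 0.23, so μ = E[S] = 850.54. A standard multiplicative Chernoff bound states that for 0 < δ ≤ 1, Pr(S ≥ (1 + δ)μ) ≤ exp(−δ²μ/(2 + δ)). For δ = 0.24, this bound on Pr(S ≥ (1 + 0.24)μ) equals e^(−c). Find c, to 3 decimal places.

21.871

c = δ²μ/(2 + δ) = 0.24²·850.54/(2 + 0.24) = 21.8710.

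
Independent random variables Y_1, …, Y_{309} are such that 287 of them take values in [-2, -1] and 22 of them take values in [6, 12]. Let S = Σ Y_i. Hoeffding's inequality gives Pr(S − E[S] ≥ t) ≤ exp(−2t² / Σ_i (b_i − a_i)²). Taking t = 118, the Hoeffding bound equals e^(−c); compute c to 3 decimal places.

Σ(b_i − a_i)² = 287·1² + 22·6² = 1079.
c = 2t² / 1079 = 2·118² / 1079 = 25.8091.

25.809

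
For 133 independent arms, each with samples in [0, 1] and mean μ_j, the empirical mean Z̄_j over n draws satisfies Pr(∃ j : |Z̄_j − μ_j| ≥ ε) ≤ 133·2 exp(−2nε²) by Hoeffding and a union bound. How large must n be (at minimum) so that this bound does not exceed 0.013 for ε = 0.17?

Need 2·133·exp(−2nε²) ≤ 0.013, i.e. exp(−2nε²) ≤ 0.013/266.
So 2nε² ≥ ln(266/0.013) = 9.926302.
Hence n ≥ 9.926302/(2·0.17²) = 171.735.
The smallest integer n is 172.

172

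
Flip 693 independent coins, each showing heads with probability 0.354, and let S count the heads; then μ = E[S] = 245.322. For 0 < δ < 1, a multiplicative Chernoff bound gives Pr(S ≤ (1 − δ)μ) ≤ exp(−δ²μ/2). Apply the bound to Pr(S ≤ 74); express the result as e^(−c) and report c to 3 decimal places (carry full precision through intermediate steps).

Write 74 = (1 − δ)μ, so δ = 1 − 74/245.322 = 0.6983556…
Then the exponent is δ²μ/2 = (μ − 74)²/(2μ) = 59.821842.

59.822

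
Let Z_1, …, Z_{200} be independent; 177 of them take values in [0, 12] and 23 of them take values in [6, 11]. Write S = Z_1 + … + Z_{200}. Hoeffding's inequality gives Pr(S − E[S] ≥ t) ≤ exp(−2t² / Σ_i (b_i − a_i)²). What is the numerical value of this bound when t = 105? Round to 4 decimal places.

0.4291

Σ(b_i − a_i)² = 177·12² + 23·5² = 26063.
Exponent = 2·105² / 26063 = 0.84603.
Bound = exp(−0.84603) = 0.42912.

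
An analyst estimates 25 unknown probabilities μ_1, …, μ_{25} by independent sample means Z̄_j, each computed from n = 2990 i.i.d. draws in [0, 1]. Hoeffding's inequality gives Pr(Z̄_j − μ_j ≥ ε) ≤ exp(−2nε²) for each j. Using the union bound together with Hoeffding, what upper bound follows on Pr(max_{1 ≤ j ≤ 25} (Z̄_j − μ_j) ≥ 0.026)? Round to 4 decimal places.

Per-experiment Hoeffding bound: exp(−2·2990·0.026²) = exp(−4.04248) = 0.017554.
Union bound over 25 events: 25·0.017554 = 0.43885.

0.4388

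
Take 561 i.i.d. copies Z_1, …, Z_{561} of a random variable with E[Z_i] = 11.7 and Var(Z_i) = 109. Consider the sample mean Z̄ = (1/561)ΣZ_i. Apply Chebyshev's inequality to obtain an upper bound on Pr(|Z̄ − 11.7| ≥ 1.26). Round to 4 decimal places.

0.1224

Var(Z̄) = Var(Z_i)/n = 109/561 = 0.1943.
Chebyshev: Pr(|Z̄ − 11.7| ≥ 1.26) ≤ Var(Z̄)/(1.26)² = 109/(561·1.26²) = 0.1224.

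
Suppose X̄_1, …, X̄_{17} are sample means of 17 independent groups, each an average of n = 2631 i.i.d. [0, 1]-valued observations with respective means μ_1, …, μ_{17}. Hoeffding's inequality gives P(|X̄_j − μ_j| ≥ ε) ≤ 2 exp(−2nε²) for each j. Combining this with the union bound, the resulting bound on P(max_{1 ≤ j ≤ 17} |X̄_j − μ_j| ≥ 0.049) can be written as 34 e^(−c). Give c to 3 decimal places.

Union bound over the 17 events: P(max_{1 ≤ j ≤ 17} |X̄_j − μ_j| ≥ 0.049) ≤ 17·2·exp(−2nε²) = 34 exp(−2·2631·0.049²).
So c = 2·2631·0.049² = 12.6341.

12.634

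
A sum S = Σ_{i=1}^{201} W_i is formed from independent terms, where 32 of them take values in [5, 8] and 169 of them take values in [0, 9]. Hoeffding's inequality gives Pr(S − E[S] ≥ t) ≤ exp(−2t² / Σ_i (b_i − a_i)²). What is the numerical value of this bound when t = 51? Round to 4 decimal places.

0.6892

Σ(b_i − a_i)² = 32·3² + 169·9² = 13977.
Exponent = 2·51² / 13977 = 0.37218.
Bound = exp(−0.37218) = 0.68923.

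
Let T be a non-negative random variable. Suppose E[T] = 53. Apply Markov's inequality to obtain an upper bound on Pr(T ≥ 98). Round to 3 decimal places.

Markov's inequality: for a non-negative random variable, Pr(T ≥ a) ≤ E[T]/a.
Here E[T] = 53 and a = 98, so the bound is 53/98 = 0.5408.

0.541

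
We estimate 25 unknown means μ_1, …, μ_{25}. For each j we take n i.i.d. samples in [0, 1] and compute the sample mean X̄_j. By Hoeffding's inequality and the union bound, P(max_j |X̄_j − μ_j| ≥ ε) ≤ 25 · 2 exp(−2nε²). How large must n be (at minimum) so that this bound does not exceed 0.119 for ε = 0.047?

Need 2·25·exp(−2nε²) ≤ 0.119, i.e. exp(−2nε²) ≤ 0.119/50.
So 2nε² ≥ ln(50/0.119) = 6.040655.
Hence n ≥ 6.040655/(2·0.047²) = 1367.283.
The smallest integer n is 1368.

1368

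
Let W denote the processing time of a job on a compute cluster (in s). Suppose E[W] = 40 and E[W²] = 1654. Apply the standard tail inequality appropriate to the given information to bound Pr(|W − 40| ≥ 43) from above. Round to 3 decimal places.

The first two moments determine the variance, so Chebyshev's inequality is the sharpest standard bound available.
Var(W) = E[W²] − (E[W])² = 1654 − 1600 = 54.
Chebyshev's inequality: Pr(|W − μ| ≥ t) ≤ Var(W)/t² = 54/1849 = 0.0292.

0.029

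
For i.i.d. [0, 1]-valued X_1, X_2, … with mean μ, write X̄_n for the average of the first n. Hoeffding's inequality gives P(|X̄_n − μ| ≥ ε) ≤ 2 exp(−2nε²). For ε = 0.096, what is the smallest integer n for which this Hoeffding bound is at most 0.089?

Require 2·exp(−2nε²) ≤ 0.089, i.e. 2nε² ≥ ln(2/0.089) = 3.112266.
So n ≥ 3.112266 / (2·0.096²) = 168.851.
The smallest integer n is 169.

169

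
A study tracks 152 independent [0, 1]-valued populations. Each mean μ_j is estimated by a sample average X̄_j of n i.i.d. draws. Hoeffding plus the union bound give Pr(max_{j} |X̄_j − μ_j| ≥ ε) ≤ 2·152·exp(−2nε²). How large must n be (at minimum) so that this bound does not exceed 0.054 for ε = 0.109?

Need 2·152·exp(−2nε²) ≤ 0.054, i.e. exp(−2nε²) ≤ 0.054/304.
So 2nε² ≥ ln(304/0.054) = 8.635799.
Hence n ≥ 8.635799/(2·0.109²) = 363.429.
The smallest integer n is 364.

364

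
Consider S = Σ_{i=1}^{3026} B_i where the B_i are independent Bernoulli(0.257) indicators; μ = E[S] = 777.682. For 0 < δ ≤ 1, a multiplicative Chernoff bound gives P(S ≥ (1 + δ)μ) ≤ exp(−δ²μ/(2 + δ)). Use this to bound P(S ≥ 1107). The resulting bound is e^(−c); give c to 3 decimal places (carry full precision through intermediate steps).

57.543

Write 1107 = (1 + δ)μ, so δ = 1107/777.682 − 1 = 0.423461…
Then the exponent is δ²μ/(2 + δ) = (1107 − μ)² / (μ·(2 + δ)) = 57.543047.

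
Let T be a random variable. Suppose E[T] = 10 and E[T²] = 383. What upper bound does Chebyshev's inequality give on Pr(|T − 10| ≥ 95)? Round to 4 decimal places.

0.0314

Var(T) = E[T²] − (E[T])² = 383 − 100 = 283.
Chebyshev's inequality: Pr(|T − μ| ≥ t) ≤ Var(T)/t² = 283/9025 = 0.0314.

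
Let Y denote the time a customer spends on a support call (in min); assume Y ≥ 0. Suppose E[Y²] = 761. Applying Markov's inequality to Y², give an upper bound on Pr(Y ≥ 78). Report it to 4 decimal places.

Since Y ≥ 0, the event {Y ≥ 78} is the same as {Y² ≥ 6084}.
Markov's inequality applied to Y² gives Pr(Y² ≥ 6084) ≤ E[Y²]/6084 = 761/6084 = 0.1251.

0.1251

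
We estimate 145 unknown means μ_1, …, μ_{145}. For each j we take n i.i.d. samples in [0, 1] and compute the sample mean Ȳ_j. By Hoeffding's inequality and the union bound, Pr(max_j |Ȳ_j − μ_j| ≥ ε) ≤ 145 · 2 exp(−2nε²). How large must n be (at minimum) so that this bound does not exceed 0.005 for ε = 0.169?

Need 2·145·exp(−2nε²) ≤ 0.005, i.e. exp(−2nε²) ≤ 0.005/290.
So 2nε² ≥ ln(290/0.005) = 10.968198.
Hence n ≥ 10.968198/(2·0.169²) = 192.014.
The smallest integer n is 193.

193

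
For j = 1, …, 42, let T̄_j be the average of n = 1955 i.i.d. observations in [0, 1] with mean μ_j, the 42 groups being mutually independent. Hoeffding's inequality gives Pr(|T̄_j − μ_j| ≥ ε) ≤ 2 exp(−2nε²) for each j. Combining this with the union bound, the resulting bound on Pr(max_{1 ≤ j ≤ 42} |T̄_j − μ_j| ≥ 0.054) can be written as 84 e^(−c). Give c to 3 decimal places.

11.402

Union bound over the 42 events: Pr(max_{1 ≤ j ≤ 42} |T̄_j − μ_j| ≥ 0.054) ≤ 42·2·exp(−2nε²) = 84 exp(−2·1955·0.054²).
So c = 2·1955·0.054² = 11.4016.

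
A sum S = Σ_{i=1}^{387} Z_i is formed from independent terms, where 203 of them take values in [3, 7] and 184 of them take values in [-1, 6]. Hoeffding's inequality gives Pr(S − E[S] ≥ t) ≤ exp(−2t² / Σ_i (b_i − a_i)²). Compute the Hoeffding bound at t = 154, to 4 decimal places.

0.0209

Σ(b_i − a_i)² = 203·4² + 184·7² = 12264.
Exponent = 2·154² / 12264 = 3.86758.
Bound = exp(−3.86758) = 0.02091.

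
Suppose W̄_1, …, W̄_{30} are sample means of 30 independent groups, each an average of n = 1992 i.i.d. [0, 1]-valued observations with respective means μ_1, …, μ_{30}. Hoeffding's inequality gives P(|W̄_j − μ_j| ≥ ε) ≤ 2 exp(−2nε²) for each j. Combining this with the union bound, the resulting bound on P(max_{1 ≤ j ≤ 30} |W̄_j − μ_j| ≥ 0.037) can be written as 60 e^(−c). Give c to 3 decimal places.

Union bound over the 30 events: P(max_{1 ≤ j ≤ 30} |W̄_j − μ_j| ≥ 0.037) ≤ 30·2·exp(−2nε²) = 60 exp(−2·1992·0.037²).
So c = 2·1992·0.037² = 5.4541.

5.454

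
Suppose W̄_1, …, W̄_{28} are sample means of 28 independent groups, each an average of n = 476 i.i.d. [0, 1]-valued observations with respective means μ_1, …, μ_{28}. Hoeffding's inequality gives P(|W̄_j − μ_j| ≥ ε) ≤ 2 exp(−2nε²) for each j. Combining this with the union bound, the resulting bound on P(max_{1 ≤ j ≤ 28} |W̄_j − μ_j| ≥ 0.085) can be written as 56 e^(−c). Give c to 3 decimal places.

6.878

Union bound over the 28 events: P(max_{1 ≤ j ≤ 28} |W̄_j − μ_j| ≥ 0.085) ≤ 28·2·exp(−2nε²) = 56 exp(−2·476·0.085²).
So c = 2·476·0.085² = 6.8782.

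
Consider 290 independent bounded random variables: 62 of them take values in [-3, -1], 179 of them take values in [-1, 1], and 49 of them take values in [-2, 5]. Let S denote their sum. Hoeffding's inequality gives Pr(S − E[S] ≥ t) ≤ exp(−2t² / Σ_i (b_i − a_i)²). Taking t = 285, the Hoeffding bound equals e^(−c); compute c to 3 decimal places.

Σ(b_i − a_i)² = 62·2² + 179·2² + 49·7² = 3365.
c = 2t² / 3365 = 2·285² / 3365 = 48.2764.

48.276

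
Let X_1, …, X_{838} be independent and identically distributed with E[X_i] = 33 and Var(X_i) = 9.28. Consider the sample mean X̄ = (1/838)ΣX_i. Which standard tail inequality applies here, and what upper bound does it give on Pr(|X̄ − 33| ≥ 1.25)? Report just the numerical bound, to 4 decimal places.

0.0071

With mean and variance of each term known, Chebyshev's inequality bounds the deviation of the sum (or sample mean).
Var(X̄) = Var(X_i)/n = 9.28/838 = 0.011074.
Chebyshev: Pr(|X̄ − 33| ≥ 1.25) ≤ Var(X̄)/(1.25)² = 9.28/(838·1.25²) = 0.0071.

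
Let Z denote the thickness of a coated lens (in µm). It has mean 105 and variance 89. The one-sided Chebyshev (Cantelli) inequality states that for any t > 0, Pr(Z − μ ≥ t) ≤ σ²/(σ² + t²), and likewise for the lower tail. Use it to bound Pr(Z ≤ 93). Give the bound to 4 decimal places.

0.3820

Here σ² = 89 and t = 12, so σ² + t² = 233.
Cantelli's bound: 89/233 = 0.3820.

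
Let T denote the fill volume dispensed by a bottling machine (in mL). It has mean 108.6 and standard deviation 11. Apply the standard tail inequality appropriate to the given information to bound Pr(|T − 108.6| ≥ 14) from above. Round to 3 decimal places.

0.617

Mean and variance are known, so Chebyshev's inequality applies.
Chebyshev: Pr(|T − μ| ≥ t) ≤ Var(T)/t².
Var(T) = σ² = 11² = 121.
Bound = 121 / 196 = 0.6173.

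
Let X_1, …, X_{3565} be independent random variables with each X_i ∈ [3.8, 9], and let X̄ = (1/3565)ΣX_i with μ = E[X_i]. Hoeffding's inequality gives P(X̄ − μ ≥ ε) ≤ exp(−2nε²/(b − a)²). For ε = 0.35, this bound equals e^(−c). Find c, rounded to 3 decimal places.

32.301

c = 2nε²/(b − a)² = 2·3565·0.35² / 5.2² = 32.3012.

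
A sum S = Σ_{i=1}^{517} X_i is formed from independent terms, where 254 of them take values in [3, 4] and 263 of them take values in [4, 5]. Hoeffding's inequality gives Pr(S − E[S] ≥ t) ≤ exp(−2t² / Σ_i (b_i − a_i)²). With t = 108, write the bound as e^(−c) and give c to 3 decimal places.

45.122

Σ(b_i − a_i)² = 254·1² + 263·1² = 517.
c = 2t² / 517 = 2·108² / 517 = 45.1219.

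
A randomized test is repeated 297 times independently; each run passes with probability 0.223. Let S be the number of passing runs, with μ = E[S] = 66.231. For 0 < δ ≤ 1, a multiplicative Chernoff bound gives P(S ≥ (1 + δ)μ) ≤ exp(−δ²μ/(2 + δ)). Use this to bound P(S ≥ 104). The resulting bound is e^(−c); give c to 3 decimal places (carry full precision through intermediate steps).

Write 104 = (1 + δ)μ, so δ = 104/66.231 − 1 = 0.5702617…
Then the exponent is δ²μ/(2 + δ) = (104 − μ)² / (μ·(2 + δ)) = 8.379774.

8.380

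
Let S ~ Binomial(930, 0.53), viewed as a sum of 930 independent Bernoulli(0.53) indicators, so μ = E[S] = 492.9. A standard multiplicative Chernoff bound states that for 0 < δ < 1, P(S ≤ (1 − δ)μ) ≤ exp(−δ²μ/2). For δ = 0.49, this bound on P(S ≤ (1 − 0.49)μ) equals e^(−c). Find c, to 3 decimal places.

59.173

c = δ²μ/2 = 0.49²·492.9/2 = 59.1726.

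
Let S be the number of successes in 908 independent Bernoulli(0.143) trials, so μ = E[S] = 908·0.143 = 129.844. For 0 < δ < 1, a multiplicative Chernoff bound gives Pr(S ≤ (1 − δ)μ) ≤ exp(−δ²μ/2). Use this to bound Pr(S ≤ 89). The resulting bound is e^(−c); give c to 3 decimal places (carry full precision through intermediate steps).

6.424

Write 89 = (1 − δ)μ, so δ = 1 − 89/129.844 = 0.3145621…
Then the exponent is δ²μ/2 = (μ − 89)²/(2μ) = 6.423987.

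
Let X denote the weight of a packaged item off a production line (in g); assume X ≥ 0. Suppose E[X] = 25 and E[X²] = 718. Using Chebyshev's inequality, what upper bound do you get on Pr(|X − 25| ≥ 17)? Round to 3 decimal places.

0.322

Var(X) = E[X²] − (E[X])² = 718 − 625 = 93.
Chebyshev's inequality: Pr(|X − μ| ≥ t) ≤ Var(X)/t² = 93/289 = 0.3218.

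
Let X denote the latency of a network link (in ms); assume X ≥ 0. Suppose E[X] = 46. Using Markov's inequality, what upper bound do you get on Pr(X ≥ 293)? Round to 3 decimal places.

0.157

Markov's inequality: for a non-negative random variable, Pr(X ≥ a) ≤ E[X]/a.
Here E[X] = 46 and a = 293, so the bound is 46/293 = 0.1570.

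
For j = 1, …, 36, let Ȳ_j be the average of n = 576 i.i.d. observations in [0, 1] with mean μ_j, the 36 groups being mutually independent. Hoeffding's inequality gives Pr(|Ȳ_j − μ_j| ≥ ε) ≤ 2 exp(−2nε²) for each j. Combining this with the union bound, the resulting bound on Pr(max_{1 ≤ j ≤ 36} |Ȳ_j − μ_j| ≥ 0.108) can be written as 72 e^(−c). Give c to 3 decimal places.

13.437

Union bound over the 36 events: Pr(max_{1 ≤ j ≤ 36} |Ȳ_j − μ_j| ≥ 0.108) ≤ 36·2·exp(−2nε²) = 72 exp(−2·576·0.108²).
So c = 2·576·0.108² = 13.4369.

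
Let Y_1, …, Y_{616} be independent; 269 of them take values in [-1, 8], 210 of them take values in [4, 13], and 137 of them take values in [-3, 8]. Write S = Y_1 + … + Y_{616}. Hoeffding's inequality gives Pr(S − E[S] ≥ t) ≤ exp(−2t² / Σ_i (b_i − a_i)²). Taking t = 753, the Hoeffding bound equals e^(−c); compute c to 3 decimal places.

Σ(b_i − a_i)² = 269·9² + 210·9² + 137·11² = 55376.
c = 2t² / 55376 = 2·753² / 55376 = 20.4785.

20.479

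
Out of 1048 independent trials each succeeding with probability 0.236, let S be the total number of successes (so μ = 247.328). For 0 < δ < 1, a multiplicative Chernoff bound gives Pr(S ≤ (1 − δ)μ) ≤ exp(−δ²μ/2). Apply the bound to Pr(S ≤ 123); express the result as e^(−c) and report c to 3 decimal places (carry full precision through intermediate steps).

Write 123 = (1 − δ)μ, so δ = 1 − 123/247.328 = 0.5026847…
Then the exponent is δ²μ/2 = (μ − 123)²/(2μ) = 31.248891.

31.249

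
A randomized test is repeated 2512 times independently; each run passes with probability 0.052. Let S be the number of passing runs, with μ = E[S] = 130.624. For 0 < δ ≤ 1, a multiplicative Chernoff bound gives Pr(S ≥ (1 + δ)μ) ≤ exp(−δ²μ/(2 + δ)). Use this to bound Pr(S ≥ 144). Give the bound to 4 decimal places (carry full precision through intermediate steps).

0.5213

Write 144 = (1 + δ)μ, so δ = 144/130.624 − 1 = 0.1024008…
Then the exponent is δ²μ/(2 + δ) = (144 − μ)² / (μ·(2 + δ)) = 0.651499.
Bound = exp(−0.651499) = 0.52126.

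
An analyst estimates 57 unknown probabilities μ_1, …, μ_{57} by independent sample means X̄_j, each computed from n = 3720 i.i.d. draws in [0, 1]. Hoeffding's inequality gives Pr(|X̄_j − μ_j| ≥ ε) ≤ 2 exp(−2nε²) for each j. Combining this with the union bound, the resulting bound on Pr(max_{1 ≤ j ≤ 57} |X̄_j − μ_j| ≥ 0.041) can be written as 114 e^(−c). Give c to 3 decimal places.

Union bound over the 57 events: Pr(max_{1 ≤ j ≤ 57} |X̄_j − μ_j| ≥ 0.041) ≤ 57·2·exp(−2nε²) = 114 exp(−2·3720·0.041²).
So c = 2·3720·0.041² = 12.5066.

12.507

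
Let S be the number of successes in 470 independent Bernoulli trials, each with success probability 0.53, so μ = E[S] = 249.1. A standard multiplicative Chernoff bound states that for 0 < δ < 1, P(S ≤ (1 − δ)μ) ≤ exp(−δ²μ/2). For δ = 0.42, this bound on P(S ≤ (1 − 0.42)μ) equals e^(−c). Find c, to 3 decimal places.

c = δ²μ/2 = 0.42²·249.1/2 = 21.9706.

21.971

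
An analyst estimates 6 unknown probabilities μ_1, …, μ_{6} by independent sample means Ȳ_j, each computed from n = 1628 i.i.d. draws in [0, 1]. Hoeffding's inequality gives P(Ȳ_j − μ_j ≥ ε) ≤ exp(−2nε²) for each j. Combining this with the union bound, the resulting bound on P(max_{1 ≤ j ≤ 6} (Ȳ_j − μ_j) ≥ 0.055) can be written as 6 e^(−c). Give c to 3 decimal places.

Union bound over the 6 events: P(max_{1 ≤ j ≤ 6} (Ȳ_j − μ_j) ≥ 0.055) ≤ 6·exp(−2nε²) = 6 exp(−2·1628·0.055²).
So c = 2·1628·0.055² = 9.8494.

9.849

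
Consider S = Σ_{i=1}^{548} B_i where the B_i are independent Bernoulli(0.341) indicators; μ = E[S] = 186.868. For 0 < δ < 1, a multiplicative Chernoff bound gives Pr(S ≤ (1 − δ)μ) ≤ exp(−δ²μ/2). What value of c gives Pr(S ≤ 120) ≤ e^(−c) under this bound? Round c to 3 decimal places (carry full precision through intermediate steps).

Write 120 = (1 − δ)μ, so δ = 1 − 120/186.868 = 0.3578355…
Then the exponent is δ²μ/2 = (μ − 120)²/(2μ) = 11.963871.

11.964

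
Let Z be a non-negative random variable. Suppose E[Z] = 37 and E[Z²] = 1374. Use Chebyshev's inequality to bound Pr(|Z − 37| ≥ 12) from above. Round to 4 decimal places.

Var(Z) = E[Z²] − (E[Z])² = 1374 − 1369 = 5.
Chebyshev's inequality: Pr(|Z − μ| ≥ t) ≤ Var(Z)/t² = 5/144 = 0.0347.

0.0347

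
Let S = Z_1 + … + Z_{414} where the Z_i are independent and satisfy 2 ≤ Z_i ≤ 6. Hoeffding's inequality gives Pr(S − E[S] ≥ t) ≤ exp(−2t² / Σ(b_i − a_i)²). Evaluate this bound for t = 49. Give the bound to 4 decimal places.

0.4844

Σ(b_i − a_i)² = 414·(4)² = 6624.
Exponent = 2·49²/6624 = 0.7249.
Bound = exp(−0.7249) = 0.48435.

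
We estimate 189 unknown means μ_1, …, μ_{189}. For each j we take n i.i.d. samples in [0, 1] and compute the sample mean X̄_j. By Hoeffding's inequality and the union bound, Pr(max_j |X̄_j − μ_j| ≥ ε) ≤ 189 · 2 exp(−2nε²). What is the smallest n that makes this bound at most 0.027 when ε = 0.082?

Need 2·189·exp(−2nε²) ≤ 0.027, i.e. exp(−2nε²) ≤ 0.027/378.
So 2nε² ≥ ln(378/0.027) = 9.546813.
Hence n ≥ 9.546813/(2·0.082²) = 709.906.
The smallest integer n is 710.

710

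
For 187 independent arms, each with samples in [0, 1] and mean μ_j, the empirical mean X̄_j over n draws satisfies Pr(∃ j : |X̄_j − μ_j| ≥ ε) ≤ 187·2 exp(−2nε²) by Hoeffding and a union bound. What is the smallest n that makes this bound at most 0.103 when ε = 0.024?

7116

Need 2·187·exp(−2nε²) ≤ 0.103, i.e. exp(−2nε²) ≤ 0.103/374.
So 2nε² ≥ ln(374/0.103) = 8.197282.
Hence n ≥ 8.197282/(2·0.024²) = 7115.696.
The smallest integer n is 7116.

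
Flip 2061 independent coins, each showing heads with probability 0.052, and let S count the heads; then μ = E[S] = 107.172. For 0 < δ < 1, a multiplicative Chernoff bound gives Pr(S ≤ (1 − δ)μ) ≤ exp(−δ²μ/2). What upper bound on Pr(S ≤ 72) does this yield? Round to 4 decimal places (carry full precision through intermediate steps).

0.0031

Write 72 = (1 − δ)μ, so δ = 1 − 72/107.172 = 0.3281827…
Then the exponent is δ²μ/2 = (μ − 72)²/(2μ) = 5.771422.
Bound = exp(−5.771422) = 0.00312.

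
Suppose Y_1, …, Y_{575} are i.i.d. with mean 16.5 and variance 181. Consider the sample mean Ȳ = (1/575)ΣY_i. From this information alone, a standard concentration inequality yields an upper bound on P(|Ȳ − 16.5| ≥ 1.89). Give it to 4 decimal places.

With mean and variance of each term known, Chebyshev's inequality bounds the deviation of the sum (or sample mean).
Var(Ȳ) = Var(Y_i)/n = 181/575 = 0.31478.
Chebyshev: P(|Ȳ − 16.5| ≥ 1.89) ≤ Var(Ȳ)/(1.89)² = 181/(575·1.89²) = 0.0881.

0.0881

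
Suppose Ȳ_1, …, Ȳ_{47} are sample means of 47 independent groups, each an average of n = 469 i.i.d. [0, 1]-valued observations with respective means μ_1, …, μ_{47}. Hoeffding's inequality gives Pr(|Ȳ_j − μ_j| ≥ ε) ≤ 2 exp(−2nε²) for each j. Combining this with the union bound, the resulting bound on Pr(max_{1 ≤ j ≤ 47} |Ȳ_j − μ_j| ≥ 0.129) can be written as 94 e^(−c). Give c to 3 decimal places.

Union bound over the 47 events: Pr(max_{1 ≤ j ≤ 47} |Ȳ_j − μ_j| ≥ 0.129) ≤ 47·2·exp(−2nε²) = 94 exp(−2·469·0.129²).
So c = 2·469·0.129² = 15.6093.

15.609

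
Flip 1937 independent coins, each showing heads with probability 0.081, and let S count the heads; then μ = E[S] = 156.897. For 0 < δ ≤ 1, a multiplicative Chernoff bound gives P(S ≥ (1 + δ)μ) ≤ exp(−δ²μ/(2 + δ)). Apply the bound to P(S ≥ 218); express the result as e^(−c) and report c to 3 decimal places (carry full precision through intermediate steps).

9.959

Write 218 = (1 + δ)μ, so δ = 218/156.897 − 1 = 0.3894466…
Then the exponent is δ²μ/(2 + δ) = (218 − μ)² / (μ·(2 + δ)) = 9.958940.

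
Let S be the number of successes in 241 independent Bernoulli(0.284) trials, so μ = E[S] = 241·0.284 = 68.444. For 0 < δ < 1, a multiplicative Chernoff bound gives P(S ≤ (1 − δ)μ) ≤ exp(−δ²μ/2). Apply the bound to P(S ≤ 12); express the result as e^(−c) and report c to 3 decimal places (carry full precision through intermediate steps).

23.274

Write 12 = (1 − δ)μ, so δ = 1 − 12/68.444 = 0.8246742…
Then the exponent is δ²μ/2 = (μ − 12)²/(2μ) = 23.273955.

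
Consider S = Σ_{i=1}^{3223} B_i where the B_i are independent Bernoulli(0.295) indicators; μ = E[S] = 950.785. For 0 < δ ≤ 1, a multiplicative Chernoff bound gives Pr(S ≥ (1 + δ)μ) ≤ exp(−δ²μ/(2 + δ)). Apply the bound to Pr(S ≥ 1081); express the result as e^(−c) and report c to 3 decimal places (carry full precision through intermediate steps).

Write 1081 = (1 + δ)μ, so δ = 1081/950.785 − 1 = 0.1369553…
Then the exponent is δ²μ/(2 + δ) = (1081 − μ)² / (μ·(2 + δ)) = 8.345345.

8.345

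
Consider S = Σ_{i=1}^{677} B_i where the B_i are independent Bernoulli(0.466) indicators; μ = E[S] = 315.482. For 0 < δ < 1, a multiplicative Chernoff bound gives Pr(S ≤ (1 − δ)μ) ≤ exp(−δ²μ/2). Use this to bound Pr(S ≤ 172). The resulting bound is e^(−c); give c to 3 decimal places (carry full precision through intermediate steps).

Write 172 = (1 − δ)μ, so δ = 1 − 172/315.482 = 0.4548025…
Then the exponent is δ²μ/2 = (μ − 172)²/(2μ) = 32.627986.

32.628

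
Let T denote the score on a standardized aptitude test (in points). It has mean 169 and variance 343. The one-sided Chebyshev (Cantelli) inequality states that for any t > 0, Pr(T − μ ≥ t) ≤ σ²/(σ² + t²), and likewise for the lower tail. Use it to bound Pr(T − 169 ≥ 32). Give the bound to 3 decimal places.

0.251

Here σ² = 343 and t = 32, so σ² + t² = 1367.
Cantelli's bound: 343/1367 = 0.2509.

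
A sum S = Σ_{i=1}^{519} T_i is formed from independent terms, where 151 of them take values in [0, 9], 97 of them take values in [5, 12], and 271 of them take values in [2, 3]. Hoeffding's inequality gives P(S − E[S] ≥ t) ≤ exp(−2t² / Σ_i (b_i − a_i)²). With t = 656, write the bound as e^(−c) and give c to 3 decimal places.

49.880

Σ(b_i − a_i)² = 151·9² + 97·7² + 271·1² = 17255.
c = 2t² / 17255 = 2·656² / 17255 = 49.8796.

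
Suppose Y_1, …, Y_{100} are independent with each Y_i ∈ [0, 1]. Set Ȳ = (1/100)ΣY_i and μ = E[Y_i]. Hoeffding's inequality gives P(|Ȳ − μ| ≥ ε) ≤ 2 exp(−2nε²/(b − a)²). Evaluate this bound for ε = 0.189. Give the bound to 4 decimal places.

0.0016

Exponent: 2nε²/(b − a)² = 2·100·0.189² / 1² = 7.14420.
Bound = 2·exp(−7.14420) = 0.00158.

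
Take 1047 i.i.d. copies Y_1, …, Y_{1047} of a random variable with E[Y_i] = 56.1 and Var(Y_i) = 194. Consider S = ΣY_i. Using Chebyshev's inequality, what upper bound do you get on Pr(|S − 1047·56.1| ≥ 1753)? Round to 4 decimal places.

0.0661

Var(S) = n·Var(Y_i) = 1047·194 = 203118.
Chebyshev: Pr(|S − 1047·56.1| ≥ 1753) ≤ Var(S)/1753² = 203118/3073009 = 0.0661.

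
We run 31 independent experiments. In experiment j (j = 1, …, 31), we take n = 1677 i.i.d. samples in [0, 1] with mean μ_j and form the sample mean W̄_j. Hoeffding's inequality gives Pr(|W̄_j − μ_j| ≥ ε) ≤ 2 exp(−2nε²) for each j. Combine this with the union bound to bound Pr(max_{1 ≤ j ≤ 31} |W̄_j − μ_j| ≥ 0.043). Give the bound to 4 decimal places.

Per-experiment Hoeffding bound: 2·exp(−2·1677·0.043²) = 2·exp(−6.20155) = 0.0040526.
Union bound over 31 events: 31·0.0040526 = 0.12563.

0.1256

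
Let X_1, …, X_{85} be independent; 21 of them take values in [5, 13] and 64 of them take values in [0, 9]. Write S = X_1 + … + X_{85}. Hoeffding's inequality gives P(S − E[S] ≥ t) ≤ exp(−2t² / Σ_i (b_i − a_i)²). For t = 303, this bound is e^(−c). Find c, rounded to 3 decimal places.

Σ(b_i − a_i)² = 21·8² + 64·9² = 6528.
c = 2t² / 6528 = 2·303² / 6528 = 28.1278.

28.128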